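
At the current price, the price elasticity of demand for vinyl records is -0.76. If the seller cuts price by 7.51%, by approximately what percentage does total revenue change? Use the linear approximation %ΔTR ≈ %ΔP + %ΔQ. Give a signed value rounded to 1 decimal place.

%ΔQ ≈ Ed × %ΔP = (-0.76) × (-7.51%) = +5.7076%
%ΔTR ≈ %ΔP + %ΔQ = (-7.51%) + (+5.7076%) = -1.8024%

-1.8%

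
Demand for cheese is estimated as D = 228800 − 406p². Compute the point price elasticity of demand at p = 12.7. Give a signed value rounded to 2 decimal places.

-0.80

dD/dp = −2·406·p = -10312.4. At p = 12.7, D = 163316.26.
Ed = (dD/dp)·(p/D) = (-10312.4) × (12.7/163316.26) = -0.8019…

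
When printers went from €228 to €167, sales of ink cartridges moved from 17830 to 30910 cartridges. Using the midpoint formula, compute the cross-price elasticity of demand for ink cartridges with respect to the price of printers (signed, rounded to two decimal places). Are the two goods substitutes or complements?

%ΔQ_{ink cartridges} = (30910 − 17830)/avg = 13080/24370 = 0.536725…
%ΔP_{printers} = (167 − 228)/avg = -61/197.5 = -0.308860…
E_cross = (13080/24370) / (-61/197.5) = -1.7377…
E_cross < 0 ⇒ the goods are complements.

-1.74; complements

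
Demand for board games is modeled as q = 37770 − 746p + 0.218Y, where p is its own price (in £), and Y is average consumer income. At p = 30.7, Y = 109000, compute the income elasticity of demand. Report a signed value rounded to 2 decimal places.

At the given values, q = 37770 − 746(30.7) + 0.218(109000) = 38629.8.
∂q/∂Y = 0.218.
E = (0.218) × (109000/38629.8) = 0.6151…

0.62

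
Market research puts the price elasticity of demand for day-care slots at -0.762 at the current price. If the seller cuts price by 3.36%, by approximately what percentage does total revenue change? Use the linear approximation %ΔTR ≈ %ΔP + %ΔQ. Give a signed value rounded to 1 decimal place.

-0.8%

%ΔQ ≈ Ed × %ΔP = (-0.762) × (-3.36%) = +2.5603%
%ΔTR ≈ %ΔP + %ΔQ = (-3.36%) + (+2.5603%) = -0.7997%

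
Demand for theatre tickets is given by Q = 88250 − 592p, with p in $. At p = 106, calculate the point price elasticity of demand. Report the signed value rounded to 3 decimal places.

dQ/dp = −592. At p = 106, Q = 88250 − 592(106) = 25498.
Ed = (dQ/dp)·(p/Q) = −592 × (106/25498) = -2.46105…

-2.461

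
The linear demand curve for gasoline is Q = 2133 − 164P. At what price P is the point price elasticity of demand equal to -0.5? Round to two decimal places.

4.34

Ed = −164P/(2133 − 164P). Set this equal to -0.5:
164P = 0.5·(2133 − 164P) ⇒ 164P(1 + 0.5) = 0.5·2133
P = 0.5·2133 / (164·1.5) = 4.3353…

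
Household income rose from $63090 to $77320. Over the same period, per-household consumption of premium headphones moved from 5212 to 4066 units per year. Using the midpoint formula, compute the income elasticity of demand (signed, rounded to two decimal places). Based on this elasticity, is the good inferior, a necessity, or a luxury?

-1.22; inferior

%ΔQ = (4066 − 5212)/[( 5212 + 4066)/2] = -1146/4639 = -0.247035…
%ΔIncome = (77320 − 63090)/[( 63090 + 77320)/2] = 14230/70205 = 0.202692…
E_income = (-1146/4639) / (14230/70205) = -1.2187…
E_income < 0 ⇒ inferior good.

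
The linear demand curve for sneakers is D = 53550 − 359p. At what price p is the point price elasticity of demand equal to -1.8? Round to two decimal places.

95.89

Ed = −359p/(53550 − 359p). Set this equal to -1.8:
359p = 1.8·(53550 − 359p) ⇒ 359p(1 + 1.8) = 1.8·53550
p = 1.8·53550 / (359·2.8) = 95.8913…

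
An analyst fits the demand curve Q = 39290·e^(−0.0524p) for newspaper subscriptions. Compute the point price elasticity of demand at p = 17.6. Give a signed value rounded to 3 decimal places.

-0.922

dQ/dp = −0.0524·Q = -818.634. At p = 17.6, Q = 15622.8.
Ed = (dQ/dp)·(p/Q) = (-818.634) × (17.6/15622.8) = -0.92224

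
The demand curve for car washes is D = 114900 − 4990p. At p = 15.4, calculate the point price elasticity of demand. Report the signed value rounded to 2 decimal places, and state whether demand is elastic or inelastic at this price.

-2.02; elastic

dD/dp = −4990. At p = 15.4, D = 114900 − 4990(15.4) = 38054.
Ed = (dD/dp)·(p/D) = −4990 × (15.4/38054) = -2.0193…
|Ed| = 2.02 > 1, so demand is elastic.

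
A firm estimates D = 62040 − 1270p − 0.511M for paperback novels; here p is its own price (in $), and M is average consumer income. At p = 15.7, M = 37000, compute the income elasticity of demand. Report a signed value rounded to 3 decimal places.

At the given values, D = 62040 − 1270(15.7) − 0.511(37000) = 23194.
∂D/∂M = -0.511.
E = (-0.511) × (37000/23194) = -0.81516…

-0.815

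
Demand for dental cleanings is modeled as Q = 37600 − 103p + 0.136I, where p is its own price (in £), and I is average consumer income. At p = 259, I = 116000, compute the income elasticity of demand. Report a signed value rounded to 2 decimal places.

0.59

At the given values, Q = 37600 − 103(259) + 0.136(116000) = 26699.
∂Q/∂I = 0.136.
E = (0.136) × (116000/26699) = 0.5908…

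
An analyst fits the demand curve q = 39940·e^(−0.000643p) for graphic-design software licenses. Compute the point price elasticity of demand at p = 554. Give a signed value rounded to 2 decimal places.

dq/dp = −0.000643·q = -17.9851. At p = 554, q = 27970.7.
Ed = (dq/dp)·(p/q) = (-17.9851) × (554/27970.7) = -0.3562…

-0.36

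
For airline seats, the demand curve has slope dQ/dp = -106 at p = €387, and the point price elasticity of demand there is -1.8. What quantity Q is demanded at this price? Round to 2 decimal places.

22790.00

Ed = (dQ/dp)·(p/Q) ⇒ Q = (dQ/dp)·p/Ed = (-106)·387/(-1.8) = 22790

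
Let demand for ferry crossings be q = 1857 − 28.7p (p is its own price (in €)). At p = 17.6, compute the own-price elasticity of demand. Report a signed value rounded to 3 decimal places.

At the given values, q = 1857 − 28.7(17.6) = 1351.88.
∂q/∂p = −28.7.
E = (-28.7) × (17.6/1351.88) = -0.37364…

-0.374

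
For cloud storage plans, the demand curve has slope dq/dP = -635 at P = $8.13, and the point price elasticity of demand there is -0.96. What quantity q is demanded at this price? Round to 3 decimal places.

Ed = (dq/dP)·(P/q) ⇒ q = (dq/dP)·P/Ed = (-635)·8.13/(-0.96) = 5377.65625

5377.656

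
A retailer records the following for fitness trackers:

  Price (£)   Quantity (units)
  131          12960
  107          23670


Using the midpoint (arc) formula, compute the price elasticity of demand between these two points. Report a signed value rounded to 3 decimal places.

-2.899

%ΔQ = (23670 − 12960) / [(12960 + 23670)/2] = 10710/18315 = 0.584766…
%ΔP = (107 − 131) / [(131 + 107)/2] = -24/119 = -0.201680…
Arc Ed = %ΔQ / %ΔP = (10710/18315) / (-24/119) = -2.89946…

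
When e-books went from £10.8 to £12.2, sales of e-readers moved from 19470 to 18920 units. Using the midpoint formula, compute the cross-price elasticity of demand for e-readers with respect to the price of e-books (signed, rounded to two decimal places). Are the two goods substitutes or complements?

%ΔQ_{e-readers} = (18920 − 19470)/avg = -550/19195 = -0.028653…
%ΔP_{e-books} = (12.2 − 10.8)/avg = 1.4/11.5 = 0.121739…
E_cross = (-550/19195) / (1.4/11.5) = -0.2353…
E_cross < 0 ⇒ the goods are complements.

-0.24; complements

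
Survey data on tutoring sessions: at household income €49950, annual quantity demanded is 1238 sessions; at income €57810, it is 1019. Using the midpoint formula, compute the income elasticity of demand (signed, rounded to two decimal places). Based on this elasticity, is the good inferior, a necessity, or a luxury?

%ΔQ = (1019 − 1238)/[( 1238 + 1019)/2] = -219/1128.5 = -0.194062…
%ΔIncome = (57810 − 49950)/[( 49950 + 57810)/2] = 7860/53880 = 0.145879…
E_income = (-219/1128.5) / (7860/53880) = -1.3302…
E_income < 0 ⇒ inferior good.

-1.33; inferior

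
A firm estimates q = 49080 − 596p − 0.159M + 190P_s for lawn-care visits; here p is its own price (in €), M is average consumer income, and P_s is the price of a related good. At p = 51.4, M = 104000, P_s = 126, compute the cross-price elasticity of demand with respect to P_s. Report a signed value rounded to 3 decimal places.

At the given values, q = 49080 − 596(51.4) − 0.159(104000) + 190(126) = 25849.6.
∂q/∂P_s = 190.
E = (190) × (126/25849.6) = 0.92612…

0.926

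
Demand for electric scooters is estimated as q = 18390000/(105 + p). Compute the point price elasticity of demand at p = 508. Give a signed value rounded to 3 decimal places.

dq/dp = −18390000/(105 + p)² = -48.9396. At p = 508, q = 30000.
Ed = (dq/dp)·(p/q) = (-48.9396) × (508/30000) = -0.82871…

-0.829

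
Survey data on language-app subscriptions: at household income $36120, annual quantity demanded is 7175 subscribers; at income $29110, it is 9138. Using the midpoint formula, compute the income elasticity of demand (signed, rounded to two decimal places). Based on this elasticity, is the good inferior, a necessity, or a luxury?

-1.12; inferior

%ΔQ = (9138 − 7175)/[( 7175 + 9138)/2] = 1963/8156.5 = 0.240666…
%ΔIncome = (29110 − 36120)/[( 36120 + 29110)/2] = -7010/32615 = -0.214931…
E_income = (1963/8156.5) / (-7010/32615) = -1.1197…
E_income < 0 ⇒ inferior good.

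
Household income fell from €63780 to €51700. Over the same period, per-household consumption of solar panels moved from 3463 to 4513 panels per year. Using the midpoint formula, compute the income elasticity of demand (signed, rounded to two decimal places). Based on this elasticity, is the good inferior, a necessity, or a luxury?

%ΔQ = (4513 − 3463)/[( 3463 + 4513)/2] = 1050/3988 = 0.263289…
%ΔIncome = (51700 − 63780)/[( 63780 + 51700)/2] = -12080/57740 = -0.209213…
E_income = (1050/3988) / (-12080/57740) = -1.2584…
E_income < 0 ⇒ inferior good.

-1.26; inferior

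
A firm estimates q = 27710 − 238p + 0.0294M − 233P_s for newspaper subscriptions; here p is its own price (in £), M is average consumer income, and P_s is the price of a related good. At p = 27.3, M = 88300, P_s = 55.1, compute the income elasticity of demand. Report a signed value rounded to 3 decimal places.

0.237

At the given values, q = 27710 − 238(27.3) + 0.0294(88300) − 233(55.1) = 10970.32.
∂q/∂M = 0.0294.
E = (0.0294) × (88300/10970.32) = 0.23664…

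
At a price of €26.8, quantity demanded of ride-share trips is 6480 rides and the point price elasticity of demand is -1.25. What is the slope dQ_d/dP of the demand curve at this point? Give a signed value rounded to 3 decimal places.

Ed = (dQ_d/dP)·(P/Q_d) ⇒ dQ_d/dP = Ed·Q_d/P = (-1.25)·6480/26.8 = -302.23880…

-302.239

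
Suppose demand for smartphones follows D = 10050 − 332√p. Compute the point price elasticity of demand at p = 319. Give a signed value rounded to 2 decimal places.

-0.72

dD/dp = −332/(2√p) = -9.29422. At p = 319, D = 4120.29.
Ed = (dD/dp)·(p/D) = (-9.29422) × (319/4120.29) = -0.7195…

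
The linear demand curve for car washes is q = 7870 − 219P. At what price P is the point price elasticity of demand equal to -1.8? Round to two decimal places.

23.10

Ed = −219P/(7870 − 219P). Set this equal to -1.8:
219P = 1.8·(7870 − 219P) ⇒ 219P(1 + 1.8) = 1.8·7870
P = 1.8·7870 / (219·2.8) = 23.1017…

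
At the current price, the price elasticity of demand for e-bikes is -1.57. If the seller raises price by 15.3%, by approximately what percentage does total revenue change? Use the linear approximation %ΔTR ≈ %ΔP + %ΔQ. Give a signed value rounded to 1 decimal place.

%ΔQ ≈ Ed × %ΔP = (-1.57) × (+15.3%) = -24.0210%
%ΔTR ≈ %ΔP + %ΔQ = (+15.3%) + (-24.0210%) = -8.7210%

-8.7%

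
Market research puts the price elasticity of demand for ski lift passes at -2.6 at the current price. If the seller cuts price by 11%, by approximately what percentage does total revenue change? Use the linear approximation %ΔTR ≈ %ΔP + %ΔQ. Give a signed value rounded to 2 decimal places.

+17.60%

%ΔQ ≈ Ed × %ΔP = (-2.6) × (-11%) = +28.6000%
%ΔTR ≈ %ΔP + %ΔQ = (-11%) + (+28.6000%) = +17.6000%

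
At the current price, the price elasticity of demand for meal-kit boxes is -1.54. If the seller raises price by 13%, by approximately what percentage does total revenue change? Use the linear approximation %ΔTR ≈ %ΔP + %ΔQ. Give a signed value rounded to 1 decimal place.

%ΔQ ≈ Ed × %ΔP = (-1.54) × (+13%) = -20.0200%
%ΔTR ≈ %ΔP + %ΔQ = (+13%) + (-20.0200%) = -7.0200%

-7.0%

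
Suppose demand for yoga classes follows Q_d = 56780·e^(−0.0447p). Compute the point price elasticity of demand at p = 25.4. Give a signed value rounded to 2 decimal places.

dQ_d/dp = −0.0447·Q_d = -815.481. At p = 25.4, Q_d = 18243.4.
Ed = (dQ_d/dp)·(p/Q_d) = (-815.481) × (25.4/18243.4) = -1.1353…

-1.14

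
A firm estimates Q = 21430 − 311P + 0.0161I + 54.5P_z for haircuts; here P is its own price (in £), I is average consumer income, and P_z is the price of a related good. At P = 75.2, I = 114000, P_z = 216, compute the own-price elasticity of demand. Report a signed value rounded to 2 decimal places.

At the given values, Q = 21430 − 311(75.2) + 0.0161(114000) + 54.5(216) = 11650.2.
∂Q/∂P = −311.
E = (-311) × (75.2/11650.2) = -2.0074…

-2.01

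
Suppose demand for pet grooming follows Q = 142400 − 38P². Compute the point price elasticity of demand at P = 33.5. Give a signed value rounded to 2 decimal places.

-0.86

dQ/dP = −2·38·P = -2546. At P = 33.5, Q = 99754.5.
Ed = (dQ/dP)·(P/Q) = (-2546) × (33.5/99754.5) = -0.8550…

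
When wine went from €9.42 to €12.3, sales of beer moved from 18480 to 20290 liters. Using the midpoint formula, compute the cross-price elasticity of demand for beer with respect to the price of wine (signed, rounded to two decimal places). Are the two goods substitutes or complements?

%ΔQ_{beer} = (20290 − 18480)/avg = 1810/19385 = 0.093371…
%ΔP_{wine} = (12.3 − 9.42)/avg = 2.88/10.86 = 0.265193…
E_cross = (1810/19385) / (2.88/10.86) = 0.3520…
E_cross > 0 ⇒ the goods are substitutes.

0.35; substitutes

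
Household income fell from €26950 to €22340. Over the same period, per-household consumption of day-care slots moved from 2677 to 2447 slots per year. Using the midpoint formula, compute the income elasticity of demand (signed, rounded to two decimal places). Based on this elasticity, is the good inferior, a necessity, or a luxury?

%ΔQ = (2447 − 2677)/[( 2677 + 2447)/2] = -230/2562 = -0.089773…
%ΔIncome = (22340 − 26950)/[( 26950 + 22340)/2] = -4610/24645 = -0.187056…
E_income = (-230/2562) / (-4610/24645) = 0.4799…
0 < E_income < 1 ⇒ normal good, necessity.

0.48; necessity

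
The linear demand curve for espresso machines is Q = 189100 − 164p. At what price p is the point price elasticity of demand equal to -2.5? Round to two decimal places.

823.61

Ed = −164p/(189100 − 164p). Set this equal to -2.5:
164p = 2.5·(189100 − 164p) ⇒ 164p(1 + 2.5) = 2.5·189100
p = 2.5·189100 / (164·3.5) = 823.6062…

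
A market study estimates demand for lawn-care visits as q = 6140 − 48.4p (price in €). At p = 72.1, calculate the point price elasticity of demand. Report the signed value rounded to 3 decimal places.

dq/dp = −48.4. At p = 72.1, q = 6140 − 48.4(72.1) = 2650.36.
Ed = (dq/dp)·(p/q) = −48.4 × (72.1/2650.36) = -1.31666…

-1.317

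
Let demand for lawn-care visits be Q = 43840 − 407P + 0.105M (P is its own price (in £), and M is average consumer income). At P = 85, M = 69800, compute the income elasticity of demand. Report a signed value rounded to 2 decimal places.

0.44

At the given values, Q = 43840 − 407(85) + 0.105(69800) = 16574.
∂Q/∂M = 0.105.
E = (0.105) × (69800/16574) = 0.4421…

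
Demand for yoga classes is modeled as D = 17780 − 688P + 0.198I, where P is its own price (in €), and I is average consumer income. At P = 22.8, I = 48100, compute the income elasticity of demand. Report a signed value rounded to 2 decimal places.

At the given values, D = 17780 − 688(22.8) + 0.198(48100) = 11617.4.
∂D/∂I = 0.198.
E = (0.198) × (48100/11617.4) = 0.8197…

0.82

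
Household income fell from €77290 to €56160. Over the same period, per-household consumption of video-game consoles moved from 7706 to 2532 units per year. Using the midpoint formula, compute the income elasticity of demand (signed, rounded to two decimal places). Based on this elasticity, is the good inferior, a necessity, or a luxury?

3.19; luxury

%ΔQ = (2532 − 7706)/[( 7706 + 2532)/2] = -5174/5119 = -1.010744…
%ΔIncome = (56160 − 77290)/[( 77290 + 56160)/2] = -21130/66725 = -0.316672…
E_income = (-5174/5119) / (-21130/66725) = 3.1917…
E_income > 1 ⇒ normal good, luxury.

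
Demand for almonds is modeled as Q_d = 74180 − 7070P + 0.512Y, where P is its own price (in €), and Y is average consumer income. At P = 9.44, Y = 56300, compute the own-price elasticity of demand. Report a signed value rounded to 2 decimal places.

-1.84

At the given values, Q_d = 74180 − 7070(9.44) + 0.512(56300) = 36264.8.
∂Q_d/∂P = −7070.
E = (-7070) × (9.44/36264.8) = -1.8403…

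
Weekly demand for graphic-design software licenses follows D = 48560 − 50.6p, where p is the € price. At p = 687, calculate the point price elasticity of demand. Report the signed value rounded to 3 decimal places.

dD/dp = −50.6. At p = 687, D = 48560 − 50.6(687) = 13797.8.
Ed = (dD/dp)·(p/D) = −50.6 × (687/13797.8) = -2.51940…

-2.519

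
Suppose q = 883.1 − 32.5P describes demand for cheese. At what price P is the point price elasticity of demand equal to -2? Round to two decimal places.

Ed = −32.5P/(883.1 − 32.5P). Set this equal to -2:
32.5P = 2·(883.1 − 32.5P) ⇒ 32.5P(1 + 2) = 2·883.1
P = 2·883.1 / (32.5·3) = 18.1148…

18.11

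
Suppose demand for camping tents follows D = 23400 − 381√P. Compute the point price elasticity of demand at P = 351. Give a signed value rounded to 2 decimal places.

-0.22

dD/dP = −381/(2√P) = -10.1681. At P = 351, D = 16262.
Ed = (dD/dP)·(P/D) = (-10.1681) × (351/16262) = -0.2194…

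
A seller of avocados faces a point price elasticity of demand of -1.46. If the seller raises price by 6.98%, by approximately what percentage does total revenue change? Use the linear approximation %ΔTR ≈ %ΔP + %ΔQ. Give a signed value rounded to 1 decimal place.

%ΔQ ≈ Ed × %ΔP = (-1.46) × (+6.98%) = -10.1908%
%ΔTR ≈ %ΔP + %ΔQ = (+6.98%) + (-10.1908%) = -3.2108%

-3.2%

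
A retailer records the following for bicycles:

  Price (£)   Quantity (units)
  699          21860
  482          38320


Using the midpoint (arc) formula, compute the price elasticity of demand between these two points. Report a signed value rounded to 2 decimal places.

-1.49

%ΔQ = (38320 − 21860) / [(21860 + 38320)/2] = 16460/30090 = 0.547025…
%ΔP = (482 − 699) / [(699 + 482)/2] = -217/590.5 = -0.367485…
Arc Ed = %ΔQ / %ΔP = (16460/30090) / (-217/590.5) = -1.4885…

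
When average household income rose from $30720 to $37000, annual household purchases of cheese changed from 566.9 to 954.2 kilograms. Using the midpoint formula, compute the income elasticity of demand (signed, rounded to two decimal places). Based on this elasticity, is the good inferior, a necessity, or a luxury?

%ΔQ = (954.2 − 566.9)/[( 566.9 + 954.2)/2] = 387.3/760.55 = 0.509236…
%ΔIncome = (37000 − 30720)/[( 30720 + 37000)/2] = 6280/33860 = 0.185469…
E_income = (387.3/760.55) / (6280/33860) = 2.7456…
E_income > 1 ⇒ normal good, luxury.

2.75; luxury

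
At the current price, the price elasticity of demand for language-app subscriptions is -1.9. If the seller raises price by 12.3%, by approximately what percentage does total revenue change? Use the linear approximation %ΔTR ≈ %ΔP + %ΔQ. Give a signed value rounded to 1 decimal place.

%ΔQ ≈ Ed × %ΔP = (-1.9) × (+12.3%) = -23.3700%
%ΔTR ≈ %ΔP + %ΔQ = (+12.3%) + (-23.3700%) = -11.0700%

-11.1%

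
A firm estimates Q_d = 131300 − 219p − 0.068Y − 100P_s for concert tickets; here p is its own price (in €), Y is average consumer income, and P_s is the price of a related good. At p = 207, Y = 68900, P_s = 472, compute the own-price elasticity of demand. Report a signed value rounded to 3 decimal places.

-1.330

At the given values, Q_d = 131300 − 219(207) − 0.068(68900) − 100(472) = 34081.8.
∂Q_d/∂p = −219.
E = (-219) × (207/34081.8) = -1.33012…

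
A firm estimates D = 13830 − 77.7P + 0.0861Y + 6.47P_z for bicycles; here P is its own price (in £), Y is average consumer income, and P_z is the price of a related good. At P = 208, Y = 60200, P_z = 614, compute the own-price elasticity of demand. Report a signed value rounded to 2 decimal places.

At the given values, D = 13830 − 77.7(208) + 0.0861(60200) + 6.47(614) = 6824.2.
∂D/∂P = −77.7.
E = (-77.7) × (208/6824.2) = -2.3682…

-2.37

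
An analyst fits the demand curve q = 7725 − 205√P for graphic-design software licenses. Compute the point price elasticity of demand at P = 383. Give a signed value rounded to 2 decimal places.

-0.54

dq/dP = −205/(2√P) = -5.23751. At P = 383, q = 3713.07.
Ed = (dq/dP)·(P/q) = (-5.23751) × (383/3713.07) = -0.5402…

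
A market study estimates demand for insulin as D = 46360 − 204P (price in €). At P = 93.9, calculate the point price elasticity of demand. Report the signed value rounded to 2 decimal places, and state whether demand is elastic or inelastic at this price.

dD/dP = −204. At P = 93.9, D = 46360 − 204(93.9) = 27204.4.
Ed = (dD/dP)·(P/D) = −204 × (93.9/27204.4) = -0.7041…
|Ed| = 0.70 < 1, so demand is inelastic.

-0.70; inelastic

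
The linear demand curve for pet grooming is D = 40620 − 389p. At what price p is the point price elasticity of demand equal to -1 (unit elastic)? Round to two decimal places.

Ed = −389p/(40620 − 389p). Set this equal to -1:
389p = 1·(40620 − 389p) ⇒ 389p(1 + 1) = 1·40620
p = 1·40620 / (389·2) = 52.2107…

52.21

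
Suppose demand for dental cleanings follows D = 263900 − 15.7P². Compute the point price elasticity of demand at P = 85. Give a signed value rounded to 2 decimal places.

dD/dP = −2·15.7·P = -2669. At P = 85, D = 150467.5.
Ed = (dD/dP)·(P/D) = (-2669) × (85/150467.5) = -1.5077…

-1.51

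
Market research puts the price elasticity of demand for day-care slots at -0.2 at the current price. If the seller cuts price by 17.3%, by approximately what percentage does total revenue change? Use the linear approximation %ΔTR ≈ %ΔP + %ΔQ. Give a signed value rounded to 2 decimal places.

%ΔQ ≈ Ed × %ΔP = (-0.2) × (-17.3%) = +3.4600%
%ΔTR ≈ %ΔP + %ΔQ = (-17.3%) + (+3.4600%) = -13.8400%

-13.84%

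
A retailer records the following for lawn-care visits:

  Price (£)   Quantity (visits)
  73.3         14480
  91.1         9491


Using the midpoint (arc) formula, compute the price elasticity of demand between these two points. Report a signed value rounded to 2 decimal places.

%ΔQ = (9491 − 14480) / [(14480 + 9491)/2] = -4989/11985.5 = -0.416252…
%ΔP = (91.1 − 73.3) / [(73.3 + 91.1)/2] = 17.8/82.2 = 0.216545…
Arc Ed = %ΔQ / %ΔP = (-4989/11985.5) / (17.8/82.2) = -1.9222…

-1.92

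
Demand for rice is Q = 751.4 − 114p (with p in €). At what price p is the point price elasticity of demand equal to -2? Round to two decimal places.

Ed = −114p/(751.4 − 114p). Set this equal to -2:
114p = 2·(751.4 − 114p) ⇒ 114p(1 + 2) = 2·751.4
p = 2·751.4 / (114·3) = 4.3941…

4.39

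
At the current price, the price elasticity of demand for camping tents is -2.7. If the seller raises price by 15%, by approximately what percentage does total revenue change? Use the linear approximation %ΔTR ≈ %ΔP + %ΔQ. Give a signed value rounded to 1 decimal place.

%ΔQ ≈ Ed × %ΔP = (-2.7) × (+15%) = -40.5000%
%ΔTR ≈ %ΔP + %ΔQ = (+15%) + (-40.5000%) = -25.5000%

-25.5%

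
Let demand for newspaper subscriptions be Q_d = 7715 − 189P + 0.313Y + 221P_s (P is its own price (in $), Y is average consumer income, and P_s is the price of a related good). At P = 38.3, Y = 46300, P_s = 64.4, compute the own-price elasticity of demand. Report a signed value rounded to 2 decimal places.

At the given values, Q_d = 7715 − 189(38.3) + 0.313(46300) + 221(64.4) = 29200.6.
∂Q_d/∂P = −189.
E = (-189) × (38.3/29200.6) = -0.2478…

-0.25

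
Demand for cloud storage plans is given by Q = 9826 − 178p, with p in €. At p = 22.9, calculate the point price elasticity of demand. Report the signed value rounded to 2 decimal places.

-0.71

dQ/dp = −178. At p = 22.9, Q = 9826 − 178(22.9) = 5749.8.
Ed = (dQ/dp)·(p/Q) = −178 × (22.9/5749.8) = -0.7089…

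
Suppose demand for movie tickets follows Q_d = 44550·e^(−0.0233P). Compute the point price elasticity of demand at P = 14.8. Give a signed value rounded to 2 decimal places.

dQ_d/dP = −0.0233·Q_d = -735.261. At P = 14.8, Q_d = 31556.3.
Ed = (dQ_d/dP)·(P/Q_d) = (-735.261) × (14.8/31556.3) = -0.3448…

-0.34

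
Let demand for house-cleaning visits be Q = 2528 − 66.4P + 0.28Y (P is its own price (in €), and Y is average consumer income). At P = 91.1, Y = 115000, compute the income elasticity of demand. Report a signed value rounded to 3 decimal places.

1.123

At the given values, Q = 2528 − 66.4(91.1) + 0.28(115000) = 28678.96.
∂Q/∂Y = 0.28.
E = (0.28) × (115000/28678.96) = 1.12277…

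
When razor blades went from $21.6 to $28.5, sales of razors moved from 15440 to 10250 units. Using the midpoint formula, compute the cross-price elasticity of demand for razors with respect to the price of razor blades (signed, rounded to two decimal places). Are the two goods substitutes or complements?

-1.47; complements

%ΔQ_{razors} = (10250 − 15440)/avg = -5190/12845 = -0.404048…
%ΔP_{razor blades} = (28.5 − 21.6)/avg = 6.9/25.05 = 0.275449…
E_cross = (-5190/12845) / (6.9/25.05) = -1.4668…
E_cross < 0 ⇒ the goods are complements.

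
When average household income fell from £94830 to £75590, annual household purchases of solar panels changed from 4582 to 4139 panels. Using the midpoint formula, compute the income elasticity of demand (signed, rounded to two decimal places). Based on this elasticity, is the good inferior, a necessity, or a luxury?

%ΔQ = (4139 − 4582)/[( 4582 + 4139)/2] = -443/4360.5 = -0.101593…
%ΔIncome = (75590 − 94830)/[( 94830 + 75590)/2] = -19240/85210 = -0.225795…
E_income = (-443/4360.5) / (-19240/85210) = 0.4499…
0 < E_income < 1 ⇒ normal good, necessity.

0.45; necessity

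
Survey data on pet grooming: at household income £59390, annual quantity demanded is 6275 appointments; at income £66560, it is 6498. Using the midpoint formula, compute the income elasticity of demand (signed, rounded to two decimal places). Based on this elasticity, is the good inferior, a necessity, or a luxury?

0.31; necessity

%ΔQ = (6498 − 6275)/[( 6275 + 6498)/2] = 223/6386.5 = 0.034917…
%ΔIncome = (66560 − 59390)/[( 59390 + 66560)/2] = 7170/62975 = 0.113854…
E_income = (223/6386.5) / (7170/62975) = 0.3066…
0 < E_income < 1 ⇒ normal good, necessity.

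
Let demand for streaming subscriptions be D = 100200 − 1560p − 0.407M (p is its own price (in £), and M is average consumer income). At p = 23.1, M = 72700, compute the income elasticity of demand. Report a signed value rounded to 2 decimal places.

-0.86

At the given values, D = 100200 − 1560(23.1) − 0.407(72700) = 34575.1.
∂D/∂M = -0.407.
E = (-0.407) × (72700/34575.1) = -0.8557…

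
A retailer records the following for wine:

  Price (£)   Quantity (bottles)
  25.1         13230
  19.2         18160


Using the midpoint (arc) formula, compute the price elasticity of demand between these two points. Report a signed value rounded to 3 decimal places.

-1.179

%ΔQ = (18160 − 13230) / [(13230 + 18160)/2] = 4930/15695 = 0.314112…
%ΔP = (19.2 − 25.1) / [(25.1 + 19.2)/2] = -5.9/22.15 = -0.266365…
Arc Ed = %ΔQ / %ΔP = (4930/15695) / (-5.9/22.15) = -1.17925…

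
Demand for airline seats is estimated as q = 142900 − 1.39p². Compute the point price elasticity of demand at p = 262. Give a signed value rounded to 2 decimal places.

-4.02

dq/dp = −2·1.39·p = -728.36. At p = 262, q = 47484.84.
Ed = (dq/dp)·(p/q) = (-728.36) × (262/47484.84) = -4.0187…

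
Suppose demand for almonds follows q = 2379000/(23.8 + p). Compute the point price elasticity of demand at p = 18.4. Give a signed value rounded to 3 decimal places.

-0.436

dq/dp = −2379000/(23.8 + p)² = -1335.89. At p = 18.4, q = 56374.4.
Ed = (dq/dp)·(p/q) = (-1335.89) × (18.4/56374.4) = -0.43601…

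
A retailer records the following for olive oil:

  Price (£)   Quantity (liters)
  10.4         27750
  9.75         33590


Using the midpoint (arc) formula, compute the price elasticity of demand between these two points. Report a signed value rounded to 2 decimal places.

%ΔQ = (33590 − 27750) / [(27750 + 33590)/2] = 5840/30670 = 0.190414…
%ΔP = (9.75 − 10.4) / [(10.4 + 9.75)/2] = -0.65/10.075 = -0.064516…
Arc Ed = %ΔQ / %ΔP = (5840/30670) / (-0.65/10.075) = -2.9514…

-2.95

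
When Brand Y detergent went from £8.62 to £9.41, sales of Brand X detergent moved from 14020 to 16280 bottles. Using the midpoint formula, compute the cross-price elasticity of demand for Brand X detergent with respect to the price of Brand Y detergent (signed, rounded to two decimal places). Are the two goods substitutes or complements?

1.70; substitutes

%ΔQ_{Brand X detergent} = (16280 − 14020)/avg = 2260/15150 = 0.149174…
%ΔP_{Brand Y detergent} = (9.41 − 8.62)/avg = 0.79/9.015 = 0.087631…
E_cross = (2260/15150) / (0.79/9.015) = 1.7022…
E_cross > 0 ⇒ the goods are substitutes.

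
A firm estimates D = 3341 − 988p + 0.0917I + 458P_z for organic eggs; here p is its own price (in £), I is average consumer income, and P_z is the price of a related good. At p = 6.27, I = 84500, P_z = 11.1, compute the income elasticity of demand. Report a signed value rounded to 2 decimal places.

0.78

At the given values, D = 3341 − 988(6.27) + 0.0917(84500) + 458(11.1) = 9978.69.
∂D/∂I = 0.0917.
E = (0.0917) × (84500/9978.69) = 0.7765…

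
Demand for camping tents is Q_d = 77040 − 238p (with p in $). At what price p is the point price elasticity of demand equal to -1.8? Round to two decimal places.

208.09

Ed = −238p/(77040 − 238p). Set this equal to -1.8:
238p = 1.8·(77040 − 238p) ⇒ 238p(1 + 1.8) = 1.8·77040
p = 1.8·77040 / (238·2.8) = 208.0912…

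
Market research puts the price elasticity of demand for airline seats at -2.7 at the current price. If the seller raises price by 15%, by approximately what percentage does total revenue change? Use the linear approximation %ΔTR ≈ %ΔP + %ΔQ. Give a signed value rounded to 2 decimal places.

-25.50%

%ΔQ ≈ Ed × %ΔP = (-2.7) × (+15%) = -40.5000%
%ΔTR ≈ %ΔP + %ΔQ = (+15%) + (-40.5000%) = -25.5000%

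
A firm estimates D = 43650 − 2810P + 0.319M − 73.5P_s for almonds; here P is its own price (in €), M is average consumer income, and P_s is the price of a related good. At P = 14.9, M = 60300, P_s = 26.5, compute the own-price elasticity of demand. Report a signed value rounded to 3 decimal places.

-2.196

At the given values, D = 43650 − 2810(14.9) + 0.319(60300) − 73.5(26.5) = 19068.95.
∂D/∂P = −2810.
E = (-2810) × (14.9/19068.95) = -2.19566…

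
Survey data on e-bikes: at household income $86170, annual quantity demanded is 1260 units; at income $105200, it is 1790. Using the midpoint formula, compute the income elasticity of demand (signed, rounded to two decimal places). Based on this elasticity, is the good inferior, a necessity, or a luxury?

1.75; luxury

%ΔQ = (1790 − 1260)/[( 1260 + 1790)/2] = 530/1525 = 0.347540…
%ΔIncome = (105200 − 86170)/[( 86170 + 105200)/2] = 19030/95685 = 0.198881…
E_income = (530/1525) / (19030/95685) = 1.7474…
E_income > 1 ⇒ normal good, luxury.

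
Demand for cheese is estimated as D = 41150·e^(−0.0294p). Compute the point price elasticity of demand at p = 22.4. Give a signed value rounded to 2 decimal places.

-0.66

dD/dp = −0.0294·D = -626.193. At p = 22.4, D = 21299.1.
Ed = (dD/dp)·(p/D) = (-626.193) × (22.4/21299.1) = -0.6585…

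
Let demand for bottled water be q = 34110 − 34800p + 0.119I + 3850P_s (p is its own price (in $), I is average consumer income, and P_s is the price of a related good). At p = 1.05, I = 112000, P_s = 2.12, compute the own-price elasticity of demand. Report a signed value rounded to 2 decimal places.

At the given values, q = 34110 − 34800(1.05) + 0.119(112000) + 3850(2.12) = 19060.
∂q/∂p = −34800.
E = (-34800) × (1.05/19060) = -1.9171…

-1.92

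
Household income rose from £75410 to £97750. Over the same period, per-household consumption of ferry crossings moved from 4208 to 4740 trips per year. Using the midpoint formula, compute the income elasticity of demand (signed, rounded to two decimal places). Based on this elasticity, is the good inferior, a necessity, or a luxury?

%ΔQ = (4740 − 4208)/[( 4208 + 4740)/2] = 532/4474 = 0.118909…
%ΔIncome = (97750 − 75410)/[( 75410 + 97750)/2] = 22340/86580 = 0.258027…
E_income = (532/4474) / (22340/86580) = 0.4608…
0 < E_income < 1 ⇒ normal good, necessity.

0.46; necessity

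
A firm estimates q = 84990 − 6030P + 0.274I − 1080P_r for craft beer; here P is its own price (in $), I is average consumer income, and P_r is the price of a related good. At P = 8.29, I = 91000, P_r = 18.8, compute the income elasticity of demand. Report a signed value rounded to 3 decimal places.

At the given values, q = 84990 − 6030(8.29) + 0.274(91000) − 1080(18.8) = 39631.3.
∂q/∂I = 0.274.
E = (0.274) × (91000/39631.3) = 0.62914…

0.629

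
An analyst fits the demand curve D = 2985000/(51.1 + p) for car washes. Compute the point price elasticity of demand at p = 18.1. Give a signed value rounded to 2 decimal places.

dD/dp = −2985000/(51.1 + p)² = -623.35. At p = 18.1, D = 43135.8.
Ed = (dD/dp)·(p/D) = (-623.35) × (18.1/43135.8) = -0.2615…

-0.26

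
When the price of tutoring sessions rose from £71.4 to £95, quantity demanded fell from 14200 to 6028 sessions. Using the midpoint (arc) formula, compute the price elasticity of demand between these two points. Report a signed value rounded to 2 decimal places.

-2.85

%ΔQ = (6028 − 14200) / [(14200 + 6028)/2] = -8172/10114 = -0.807988…
%ΔP = (95 − 71.4) / [(71.4 + 95)/2] = 23.6/83.2 = 0.283653…
Arc Ed = %ΔQ / %ΔP = (-8172/10114) / (23.6/83.2) = -2.8485…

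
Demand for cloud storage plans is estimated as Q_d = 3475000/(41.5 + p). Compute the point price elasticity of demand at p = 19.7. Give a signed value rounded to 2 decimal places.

dQ_d/dp = −3475000/(41.5 + p)² = -927.795. At p = 19.7, Q_d = 56781.
Ed = (dQ_d/dp)·(p/Q_d) = (-927.795) × (19.7/56781) = -0.3218…

-0.32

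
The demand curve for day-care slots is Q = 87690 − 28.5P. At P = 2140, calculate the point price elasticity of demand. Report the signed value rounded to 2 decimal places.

-2.28

dQ/dP = −28.5. At P = 2140, Q = 87690 − 28.5(2140) = 26700.
Ed = (dQ/dP)·(P/Q) = −28.5 × (2140/26700) = -2.2842…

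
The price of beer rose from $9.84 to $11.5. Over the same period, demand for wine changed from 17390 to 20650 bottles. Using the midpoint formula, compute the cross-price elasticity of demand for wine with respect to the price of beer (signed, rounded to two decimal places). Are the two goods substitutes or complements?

%ΔQ_{wine} = (20650 − 17390)/avg = 3260/19020 = 0.171398…
%ΔP_{beer} = (11.5 − 9.84)/avg = 1.66/10.67 = 0.155576…
E_cross = (3260/19020) / (1.66/10.67) = 1.1017…
E_cross > 0 ⇒ the goods are substitutes.

1.10; substitutes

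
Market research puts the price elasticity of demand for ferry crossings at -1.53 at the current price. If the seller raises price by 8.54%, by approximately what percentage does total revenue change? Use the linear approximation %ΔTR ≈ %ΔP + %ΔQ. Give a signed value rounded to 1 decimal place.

-4.5%

%ΔQ ≈ Ed × %ΔP = (-1.53) × (+8.54%) = -13.0662%
%ΔTR ≈ %ΔP + %ΔQ = (+8.54%) + (-13.0662%) = -4.5262%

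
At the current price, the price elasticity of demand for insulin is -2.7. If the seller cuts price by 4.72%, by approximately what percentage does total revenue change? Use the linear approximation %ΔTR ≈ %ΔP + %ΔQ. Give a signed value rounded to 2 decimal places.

+8.02%

%ΔQ ≈ Ed × %ΔP = (-2.7) × (-4.72%) = +12.7440%
%ΔTR ≈ %ΔP + %ΔQ = (-4.72%) + (+12.7440%) = +8.0240%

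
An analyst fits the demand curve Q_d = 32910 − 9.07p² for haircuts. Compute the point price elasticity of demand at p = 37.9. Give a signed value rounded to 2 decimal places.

-1.31

dQ_d/dp = −2·9.07·p = -687.506. At p = 37.9, Q_d = 19881.7613.
Ed = (dQ_d/dp)·(p/Q_d) = (-687.506) × (37.9/19881.7613) = -1.3105…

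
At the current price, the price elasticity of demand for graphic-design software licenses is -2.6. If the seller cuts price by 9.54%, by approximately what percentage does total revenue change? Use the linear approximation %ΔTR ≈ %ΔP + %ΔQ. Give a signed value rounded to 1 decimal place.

%ΔQ ≈ Ed × %ΔP = (-2.6) × (-9.54%) = +24.8040%
%ΔTR ≈ %ΔP + %ΔQ = (-9.54%) + (+24.8040%) = +15.2640%

+15.3%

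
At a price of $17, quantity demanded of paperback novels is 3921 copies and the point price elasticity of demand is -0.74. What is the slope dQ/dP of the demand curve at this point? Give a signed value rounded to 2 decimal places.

-170.68

Ed = (dQ/dP)·(P/Q) ⇒ dQ/dP = Ed·Q/P = (-0.74)·3921/17 = -170.6788…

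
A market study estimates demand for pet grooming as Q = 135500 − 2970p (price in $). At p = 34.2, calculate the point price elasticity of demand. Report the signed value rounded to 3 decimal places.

dQ/dp = −2970. At p = 34.2, Q = 135500 − 2970(34.2) = 33926.
Ed = (dQ/dp)·(p/Q) = −2970 × (34.2/33926) = -2.99398…

-2.994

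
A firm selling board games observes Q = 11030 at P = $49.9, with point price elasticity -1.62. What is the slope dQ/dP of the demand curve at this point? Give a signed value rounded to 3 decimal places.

Ed = (dQ/dP)·(P/Q) ⇒ dQ/dP = Ed·Q/P = (-1.62)·11030/49.9 = -358.08817…

-358.088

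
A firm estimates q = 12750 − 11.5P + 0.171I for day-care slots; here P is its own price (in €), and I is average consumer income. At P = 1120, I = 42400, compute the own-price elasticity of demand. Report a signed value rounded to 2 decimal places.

At the given values, q = 12750 − 11.5(1120) + 0.171(42400) = 7120.4.
∂q/∂P = −11.5.
E = (-11.5) × (1120/7120.4) = -1.8088…

-1.81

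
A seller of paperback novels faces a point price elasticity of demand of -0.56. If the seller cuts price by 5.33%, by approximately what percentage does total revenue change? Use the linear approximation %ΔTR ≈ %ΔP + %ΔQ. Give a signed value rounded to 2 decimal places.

%ΔQ ≈ Ed × %ΔP = (-0.56) × (-5.33%) = +2.9848%
%ΔTR ≈ %ΔP + %ΔQ = (-5.33%) + (+2.9848%) = -2.3452%

-2.35%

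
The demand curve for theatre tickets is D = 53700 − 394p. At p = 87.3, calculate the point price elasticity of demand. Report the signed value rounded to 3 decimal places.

dD/dp = −394. At p = 87.3, D = 53700 − 394(87.3) = 19303.8.
Ed = (dD/dp)·(p/D) = −394 × (87.3/19303.8) = -1.78183…

-1.782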